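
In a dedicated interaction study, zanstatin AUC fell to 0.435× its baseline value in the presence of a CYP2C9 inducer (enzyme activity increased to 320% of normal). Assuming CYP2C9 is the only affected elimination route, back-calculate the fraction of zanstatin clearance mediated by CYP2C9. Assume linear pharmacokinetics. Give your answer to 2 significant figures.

0.59

CL'/CL = 1 / 0.435 = 2.299
3.2·fm + (1 − fm) = 2.299
fm = (2.299 − 1) / (3.2 − 1) = 0.59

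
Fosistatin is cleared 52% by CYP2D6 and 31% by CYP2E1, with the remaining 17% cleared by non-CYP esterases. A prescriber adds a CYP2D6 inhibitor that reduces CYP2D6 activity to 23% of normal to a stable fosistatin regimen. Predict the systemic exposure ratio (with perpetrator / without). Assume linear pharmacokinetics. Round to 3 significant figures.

1.67

The CYP2D6 pathway (52% of clearance) is reduced to 0.23× activity: 0.52 × 0.23 = 0.1196.
CYP2E1 (31%) and the residual 17% are unaffected.
CL_new/CL_old = 0.1196 + 0.31 + 0.17 = 0.5996.
Systemic exposure ratio = CL_old/CL_new = 1 / 0.5996 = 1.67.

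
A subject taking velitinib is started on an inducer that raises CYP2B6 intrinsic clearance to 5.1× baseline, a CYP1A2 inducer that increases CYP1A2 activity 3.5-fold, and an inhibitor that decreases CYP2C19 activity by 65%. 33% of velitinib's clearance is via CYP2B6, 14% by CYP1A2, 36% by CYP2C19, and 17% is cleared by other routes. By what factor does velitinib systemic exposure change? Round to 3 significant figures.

CYP2B6: 0.33 × 5.1 = 1.683
CYP1A2: 0.14 × 3.5 = 0.49
CYP2C19: 0.36 × 0.35 = 0.126
Other: 0.17 (unchanged)
New clearance relative to baseline: 1.683 + 0.49 + 0.126 + 0.17 = 2.469.
Because systemic exposure varies inversely with clearance, the combined effect is 1 / 2.469 = 0.405.

0.405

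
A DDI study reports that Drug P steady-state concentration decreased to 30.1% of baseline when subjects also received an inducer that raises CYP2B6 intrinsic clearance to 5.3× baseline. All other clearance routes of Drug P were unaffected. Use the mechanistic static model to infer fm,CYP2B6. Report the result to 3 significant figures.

CL'/CL = 1 / 0.301 = 3.322
5.3·fm + (1 − fm) = 3.322
fm = (3.322 − 1) / (5.3 − 1) = 0.540

0.540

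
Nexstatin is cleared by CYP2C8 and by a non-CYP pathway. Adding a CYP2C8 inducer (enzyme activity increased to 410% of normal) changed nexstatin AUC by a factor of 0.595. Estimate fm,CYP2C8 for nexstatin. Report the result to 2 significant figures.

CL'/CL = 1 / 0.595 = 1.681
4.1·fm + (1 − fm) = 1.681
fm = (1.681 − 1) / (4.1 − 1) = 0.22

0.22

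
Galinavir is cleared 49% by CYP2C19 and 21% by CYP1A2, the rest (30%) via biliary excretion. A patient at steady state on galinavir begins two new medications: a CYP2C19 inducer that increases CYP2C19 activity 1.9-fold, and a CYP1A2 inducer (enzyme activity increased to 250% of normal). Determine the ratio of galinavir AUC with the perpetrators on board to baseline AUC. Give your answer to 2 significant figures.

0.57

The CYP2C19 pathway (49% of clearance) rises to 1.9× activity: 0.49 × 1.9 = 0.931.
The CYP1A2 pathway (21% of clearance) rises to 2.5× activity: 0.21 × 2.5 = 0.525.
Non-CYP routes (30%) are unchanged.
Relative clearance = 0.931 + 0.525 + 0.3 = 1.756.
Net AUC ratio = 1 / 1.756 = 0.57.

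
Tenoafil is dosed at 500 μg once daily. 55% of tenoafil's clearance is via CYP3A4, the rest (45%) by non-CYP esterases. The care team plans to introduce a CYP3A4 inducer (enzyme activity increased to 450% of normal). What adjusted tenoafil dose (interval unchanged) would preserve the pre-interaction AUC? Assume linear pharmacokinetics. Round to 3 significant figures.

1.46 × 10³ μg

The CYP3A4 pathway (55% of clearance) is boosted to 4.5× activity: 0.55 × 4.5 = 2.475.
Non-CYP routes (45%) are unchanged.
Relative clearance = 2.475 + 0.45 = 2.925.
Exposure is unchanged when dose changes in proportion to clearance. New dose = 500 μg × 2.925 = 1.46 × 10³ μg.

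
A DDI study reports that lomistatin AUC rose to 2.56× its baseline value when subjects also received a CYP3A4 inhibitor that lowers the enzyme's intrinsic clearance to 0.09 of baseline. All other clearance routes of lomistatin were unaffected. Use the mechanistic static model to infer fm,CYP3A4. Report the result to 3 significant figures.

0.670

Let fm be the CYP3A4 fraction. New clearance relative to baseline = fm × 0.09 + (1 − fm).
AUC ratio = 1 / (new CL fraction), so new CL fraction = 1 / 2.56 = 0.3906.
fm × 0.09 + 1 − fm = 0.3906  ⇒  fm × (0.09 − 1) = −0.6094  ⇒  fm = 0.670.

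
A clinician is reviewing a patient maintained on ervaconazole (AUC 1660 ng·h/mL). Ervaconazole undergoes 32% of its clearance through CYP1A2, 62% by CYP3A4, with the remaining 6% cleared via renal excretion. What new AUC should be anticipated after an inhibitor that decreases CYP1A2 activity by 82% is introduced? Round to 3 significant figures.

2.25 × 10³ ng·h/mL

The CYP1A2 pathway (32% of clearance) drops to 0.18× activity: 0.32 × 0.18 = 0.0576.
CYP3A4 (62%) and the residual 6% are unaffected.
New clearance relative to baseline: 0.0576 + 0.62 + 0.06 = 0.7376.
New AUC = baseline ÷ relative clearance = 1660 / 0.7376 = 2.25 × 10³ ng·h/mL.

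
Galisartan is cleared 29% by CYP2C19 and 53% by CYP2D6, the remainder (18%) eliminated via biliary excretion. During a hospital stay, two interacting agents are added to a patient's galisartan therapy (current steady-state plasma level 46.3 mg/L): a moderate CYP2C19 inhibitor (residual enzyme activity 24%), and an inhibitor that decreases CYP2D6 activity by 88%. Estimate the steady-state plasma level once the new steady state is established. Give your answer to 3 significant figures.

The CYP2C19 pathway (29% of clearance) drops to 0.24× activity: 0.29 × 0.24 = 0.0696.
The CYP2D6 pathway (53% of clearance) drops to 0.12× activity: 0.53 × 0.12 = 0.0636.
Non-CYP routes (18%) are unchanged.
CL_new/CL_old = 0.0696 + 0.0636 + 0.18 = 0.3132.
Dividing the baseline by the relative clearance: 46.3 / 0.3132 = 148 mg/L.

148 mg/L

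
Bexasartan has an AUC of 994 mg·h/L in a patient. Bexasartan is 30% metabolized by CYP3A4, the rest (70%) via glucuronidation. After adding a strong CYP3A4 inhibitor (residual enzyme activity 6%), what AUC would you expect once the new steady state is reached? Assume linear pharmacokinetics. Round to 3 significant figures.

The CYP3A4 pathway (30% of clearance) falls to 0.06× activity: 0.3 × 0.06 = 0.018.
Non-CYP routes (70%) are unchanged.
Relative clearance = 0.018 + 0.7 = 0.718.
New AUC = baseline ÷ relative clearance = 994 / 0.718 = 1.38 × 10³ mg·h/L.

1.38 × 10³ mg·h/L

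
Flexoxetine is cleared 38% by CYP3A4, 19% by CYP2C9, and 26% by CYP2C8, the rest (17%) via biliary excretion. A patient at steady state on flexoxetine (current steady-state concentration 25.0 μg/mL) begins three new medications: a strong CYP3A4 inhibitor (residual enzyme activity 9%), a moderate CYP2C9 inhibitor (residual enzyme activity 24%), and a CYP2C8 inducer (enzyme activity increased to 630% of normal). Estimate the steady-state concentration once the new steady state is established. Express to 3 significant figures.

The CYP3A4 pathway (38% of clearance) falls to 0.09× activity: 0.38 × 0.09 = 0.0342.
The CYP2C9 pathway (19% of clearance) drops to 0.24× activity: 0.19 × 0.24 = 0.0456.
The CYP2C8 pathway (26% of clearance) is boosted to 6.3× activity: 0.26 × 6.3 = 1.638.
The remaining 17% of clearance is unaffected.
CL_new/CL_old = 0.0342 + 0.0456 + 1.638 + 0.17 = 1.8878.
New steady-state concentration = 25.0 / 1.8878 = 13.2 μg/mL (concentration scales inversely with clearance).

13.2 μg/mL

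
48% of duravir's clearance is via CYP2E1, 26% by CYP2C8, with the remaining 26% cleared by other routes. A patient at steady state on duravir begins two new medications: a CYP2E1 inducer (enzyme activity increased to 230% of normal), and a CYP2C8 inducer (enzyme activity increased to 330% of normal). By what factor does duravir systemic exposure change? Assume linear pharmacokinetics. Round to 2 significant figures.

The CYP2E1 pathway (48% of clearance) increases to 2.3× activity: 0.48 × 2.3 = 1.104.
The CYP2C8 pathway (26% of clearance) increases to 3.3× activity: 0.26 × 3.3 = 0.858.
The remaining 26% of clearance is unaffected.
Relative clearance = 1.104 + 0.858 + 0.26 = 2.222.
Net systemic exposure ratio = 1 / 2.222 = 0.45.

0.45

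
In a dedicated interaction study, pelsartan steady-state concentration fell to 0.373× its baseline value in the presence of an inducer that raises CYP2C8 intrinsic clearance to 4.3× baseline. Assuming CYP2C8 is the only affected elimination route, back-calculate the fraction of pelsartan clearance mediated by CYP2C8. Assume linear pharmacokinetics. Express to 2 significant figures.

0.51

Call the CYP2C8 fraction fm. After the interaction, CL_new/CL_old = fm × 4.3 + (1 − fm).
Steady-state concentration ratio = 1 / (new CL fraction), so new CL fraction = 1 / 0.373 = 2.681.
fm × 4.3 + 1 − fm = 2.681  ⇒  fm × (4.3 − 1) = 1.681  ⇒  fm = 0.51.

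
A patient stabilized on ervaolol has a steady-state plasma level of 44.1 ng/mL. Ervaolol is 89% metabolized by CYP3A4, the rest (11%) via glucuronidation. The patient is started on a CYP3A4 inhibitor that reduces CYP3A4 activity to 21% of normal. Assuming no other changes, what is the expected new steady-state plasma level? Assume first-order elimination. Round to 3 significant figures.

149 ng/mL

CYP3A4: 0.89 × 0.21 = 0.1869
Other: 0.11 (unchanged)
Relative clearance = 0.1869 + 0.11 = 0.2969.
New steady-state plasma level = baseline ÷ relative clearance = 44.1 / 0.2969 = 149 ng/mL.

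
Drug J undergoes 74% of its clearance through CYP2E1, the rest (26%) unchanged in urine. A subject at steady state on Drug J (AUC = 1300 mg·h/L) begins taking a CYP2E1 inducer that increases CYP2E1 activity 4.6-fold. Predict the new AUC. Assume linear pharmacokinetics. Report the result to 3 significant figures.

The CYP2E1 pathway (74% of clearance) rises to 4.6× activity: 0.74 × 4.6 = 3.404.
Non-CYP routes (26%) are unchanged.
Relative clearance = 3.404 + 0.26 = 3.664.
New AUC = baseline ÷ relative clearance = 1300 / 3.664 = 355 mg·h/L.

355 mg·h/L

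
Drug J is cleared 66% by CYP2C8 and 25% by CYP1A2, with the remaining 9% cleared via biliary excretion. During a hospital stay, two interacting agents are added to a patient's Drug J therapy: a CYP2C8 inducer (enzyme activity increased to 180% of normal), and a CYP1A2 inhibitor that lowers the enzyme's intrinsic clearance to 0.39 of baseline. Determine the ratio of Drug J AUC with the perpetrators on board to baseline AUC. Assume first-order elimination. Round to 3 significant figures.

The CYP2C8 pathway (66% of clearance) increases to 1.8× activity: 0.66 × 1.8 = 1.188.
The CYP1A2 pathway (25% of clearance) drops to 0.39× activity: 0.25 × 0.39 = 0.0975.
The remaining 9% of clearance is unaffected.
Relative clearance = 1.188 + 0.0975 + 0.09 = 1.3755.
Because AUC varies inversely with clearance, the combined effect is 1 / 1.3755 = 0.727.

0.727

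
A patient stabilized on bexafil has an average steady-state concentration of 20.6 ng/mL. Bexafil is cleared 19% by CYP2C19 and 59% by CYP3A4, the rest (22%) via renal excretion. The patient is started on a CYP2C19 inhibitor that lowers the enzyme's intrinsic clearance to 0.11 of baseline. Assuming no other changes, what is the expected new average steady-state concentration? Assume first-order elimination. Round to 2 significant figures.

25 ng/mL

The CYP2C19 pathway (19% of clearance) falls to 0.11× activity: 0.19 × 0.11 = 0.0209.
CYP3A4 (59%) and the residual 22% are unaffected.
New clearance relative to baseline: 0.0209 + 0.59 + 0.22 = 0.8309.
Average steady-state concentration ∝ 1/CL, so new value = 20.6 / 0.8309 = 25 ng/mL.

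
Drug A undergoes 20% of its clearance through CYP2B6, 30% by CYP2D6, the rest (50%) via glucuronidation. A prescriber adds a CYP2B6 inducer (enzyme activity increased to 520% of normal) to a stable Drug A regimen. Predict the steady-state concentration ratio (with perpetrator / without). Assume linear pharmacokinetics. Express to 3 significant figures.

The CYP2B6 pathway (20% of clearance) is boosted to 5.2× activity: 0.2 × 5.2 = 1.04.
CYP2D6 (30%) and the residual 50% are unaffected.
CL_new/CL_old = 1.04 + 0.3 + 0.5 = 1.84.
Steady-state concentration ratio = CL_old/CL_new = 1 / 1.84 = 0.543.

0.543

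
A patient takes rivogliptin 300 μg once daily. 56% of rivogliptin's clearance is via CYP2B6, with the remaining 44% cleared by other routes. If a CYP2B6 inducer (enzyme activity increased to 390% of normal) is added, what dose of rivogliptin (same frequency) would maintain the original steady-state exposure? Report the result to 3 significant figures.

CYP2B6: 0.56 × 3.9 = 2.184
Other: 0.44 (unchanged)
Relative clearance = 2.184 + 0.44 = 2.624.
Css,avg = (dose rate)/CL, so holding Css fixed requires dose ∝ CL: 300 × 2.624 = 787 μg.

787 μg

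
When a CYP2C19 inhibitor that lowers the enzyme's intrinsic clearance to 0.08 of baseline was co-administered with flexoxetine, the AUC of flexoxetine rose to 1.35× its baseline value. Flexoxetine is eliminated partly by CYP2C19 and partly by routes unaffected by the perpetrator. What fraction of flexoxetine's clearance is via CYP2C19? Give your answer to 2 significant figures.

Call the CYP2C19 fraction fm. After the interaction, CL_new/CL_old = fm × 0.08 + (1 − fm).
AUC ratio = 1 / (new CL fraction), so new CL fraction = 1 / 1.35 = 0.7407.
fm × 0.08 + 1 − fm = 0.7407  ⇒  fm × (0.08 − 1) = −0.2593  ⇒  fm = 0.28.

0.28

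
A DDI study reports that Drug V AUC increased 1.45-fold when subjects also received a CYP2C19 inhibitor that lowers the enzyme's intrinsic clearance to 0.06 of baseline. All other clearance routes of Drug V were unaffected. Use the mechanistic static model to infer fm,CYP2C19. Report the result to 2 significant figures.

Let x = fm,CYP2C19. Because AUC ∝ 1/CL, relative clearance fell to 1/1.45 = 0.6897.
Setting x·0.06 + (1 − x) = 0.6897 and solving: x = (0.6897 − 1)/(0.06 − 1) = 0.33.

0.33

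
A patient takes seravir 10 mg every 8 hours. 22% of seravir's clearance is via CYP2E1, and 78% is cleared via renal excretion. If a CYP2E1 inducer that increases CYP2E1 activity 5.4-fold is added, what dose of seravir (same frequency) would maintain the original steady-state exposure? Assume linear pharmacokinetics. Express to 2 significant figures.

The CYP2E1 pathway (22% of clearance) is boosted to 5.4× activity: 0.22 × 5.4 = 1.188.
The remaining 78% of clearance is unaffected.
CL_new/CL_old = 1.188 + 0.78 = 1.968.
Css,avg = (dose rate)/CL, so holding Css fixed requires dose ∝ CL: 10 × 1.968 = 20 mg.

20 mg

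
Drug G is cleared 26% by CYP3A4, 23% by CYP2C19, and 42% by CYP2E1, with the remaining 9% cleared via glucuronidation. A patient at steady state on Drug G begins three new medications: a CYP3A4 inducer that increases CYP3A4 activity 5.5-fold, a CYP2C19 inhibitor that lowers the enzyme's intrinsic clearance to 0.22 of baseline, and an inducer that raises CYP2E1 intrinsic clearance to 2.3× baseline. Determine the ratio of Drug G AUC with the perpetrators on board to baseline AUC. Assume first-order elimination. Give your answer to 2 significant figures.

The CYP3A4 pathway (26% of clearance) rises to 5.5× activity: 0.26 × 5.5 = 1.43.
The CYP2C19 pathway (23% of clearance) is reduced to 0.22× activity: 0.23 × 0.22 = 0.0506.
The CYP2E1 pathway (42% of clearance) is boosted to 2.3× activity: 0.42 × 2.3 = 0.966.
The remaining 9% of clearance is unaffected.
New clearance relative to baseline: 1.43 + 0.0506 + 0.966 + 0.09 = 2.5366.
AUC ∝ 1/CL: fold-change = 1 / 2.5366 = 0.39.

0.39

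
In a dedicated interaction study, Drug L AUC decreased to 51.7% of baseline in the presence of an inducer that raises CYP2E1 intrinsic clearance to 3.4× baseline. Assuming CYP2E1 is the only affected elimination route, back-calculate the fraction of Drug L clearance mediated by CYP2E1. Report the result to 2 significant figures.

0.39

Call the CYP2E1 fraction fm. After the interaction, CL_new/CL_old = fm × 3.4 + (1 − fm).
AUC ratio = 1 / (new CL fraction), so new CL fraction = 1 / 0.517 = 1.934.
fm × 3.4 + 1 − fm = 1.934  ⇒  fm × (3.4 − 1) = 0.9342  ⇒  fm = 0.39.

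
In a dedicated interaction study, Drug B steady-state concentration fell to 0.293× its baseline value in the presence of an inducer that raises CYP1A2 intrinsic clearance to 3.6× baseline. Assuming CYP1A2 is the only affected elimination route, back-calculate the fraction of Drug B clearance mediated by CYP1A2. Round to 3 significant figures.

0.928

Let x = fm,CYP1A2. Because steady-state concentration ∝ 1/CL, relative clearance rose to 1/0.293 = 3.413.
Setting x·3.6 + (1 − x) = 3.413 and solving: x = (3.413 − 1)/(3.6 − 1) = 0.928.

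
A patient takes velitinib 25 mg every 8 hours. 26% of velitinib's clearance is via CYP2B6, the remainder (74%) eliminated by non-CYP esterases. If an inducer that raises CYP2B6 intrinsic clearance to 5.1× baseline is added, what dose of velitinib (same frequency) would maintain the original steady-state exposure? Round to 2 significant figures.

52 mg

CYP2B6: 0.26 × 5.1 = 1.326
Other: 0.74 (unchanged)
New clearance relative to baseline: 1.326 + 0.74 = 2.066.
To maintain the same steady-state level, dose must scale with clearance: new dose = 25 × 2.066 = 52 mg.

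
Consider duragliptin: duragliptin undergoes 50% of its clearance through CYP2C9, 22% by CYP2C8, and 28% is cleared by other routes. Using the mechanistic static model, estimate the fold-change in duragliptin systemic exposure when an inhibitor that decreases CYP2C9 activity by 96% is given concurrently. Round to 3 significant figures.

1.92

The CYP2C9 pathway (50% of clearance) is reduced to 0.04× activity: 0.5 × 0.04 = 0.02.
CYP2C8 (22%) and the residual 28% are unaffected.
New clearance relative to baseline: 0.02 + 0.22 + 0.28 = 0.52.
Systemic exposure is inversely proportional to clearance, so the fold-change is 1 / 0.52 = 1.92.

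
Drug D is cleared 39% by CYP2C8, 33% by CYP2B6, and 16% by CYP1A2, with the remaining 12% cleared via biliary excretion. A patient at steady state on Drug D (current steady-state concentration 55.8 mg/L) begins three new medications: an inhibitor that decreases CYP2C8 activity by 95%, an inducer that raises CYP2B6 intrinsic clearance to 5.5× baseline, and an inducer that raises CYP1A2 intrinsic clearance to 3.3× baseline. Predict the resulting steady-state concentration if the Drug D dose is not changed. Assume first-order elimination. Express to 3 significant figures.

The CYP2C8 pathway (39% of clearance) drops to 0.05× activity: 0.39 × 0.05 = 0.0195.
The CYP2B6 pathway (33% of clearance) rises to 5.5× activity: 0.33 × 5.5 = 1.815.
The CYP1A2 pathway (16% of clearance) increases to 3.3× activity: 0.16 × 3.3 = 0.528.
The remaining 12% of clearance is unaffected.
New clearance relative to baseline: 0.0195 + 1.815 + 0.528 + 0.12 = 2.4825.
Steady-state concentration ∝ 1/CL: new value = 55.8 / 2.4825 = 22.5 mg/L.

22.5 mg/L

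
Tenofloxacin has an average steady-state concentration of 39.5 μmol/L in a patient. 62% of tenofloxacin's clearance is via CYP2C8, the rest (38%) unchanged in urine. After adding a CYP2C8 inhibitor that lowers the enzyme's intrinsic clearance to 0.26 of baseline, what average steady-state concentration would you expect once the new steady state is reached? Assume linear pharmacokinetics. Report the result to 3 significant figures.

The CYP2C8 pathway (62% of clearance) drops to 0.26× activity: 0.62 × 0.26 = 0.1612.
Non-CYP routes (38%) are unchanged.
New clearance relative to baseline: 0.1612 + 0.38 = 0.5412.
New average steady-state concentration = baseline ÷ relative clearance = 39.5 / 0.5412 = 73.0 μmol/L.

73.0 μmol/L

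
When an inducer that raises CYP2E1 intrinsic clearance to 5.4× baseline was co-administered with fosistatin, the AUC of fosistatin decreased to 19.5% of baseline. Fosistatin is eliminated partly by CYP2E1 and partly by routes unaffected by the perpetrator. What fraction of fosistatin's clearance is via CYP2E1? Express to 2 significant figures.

0.94

Let x = fm,CYP2E1. Because AUC ∝ 1/CL, relative clearance rose to 1/0.195 = 5.128.
Setting x·5.4 + (1 − x) = 5.128 and solving: x = (5.128 − 1)/(5.4 − 1) = 0.94.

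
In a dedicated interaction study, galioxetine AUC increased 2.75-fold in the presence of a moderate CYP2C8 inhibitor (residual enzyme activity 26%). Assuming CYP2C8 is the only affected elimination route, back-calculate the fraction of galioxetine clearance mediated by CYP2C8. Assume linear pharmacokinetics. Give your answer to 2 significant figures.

Call the CYP2C8 fraction fm. After the interaction, CL_new/CL_old = fm × 0.26 + (1 − fm).
AUC ratio = 1 / (new CL fraction), so new CL fraction = 1 / 2.75 = 0.3636.
fm × 0.26 + 1 − fm = 0.3636  ⇒  fm × (0.26 − 1) = −0.6364  ⇒  fm = 0.86.

0.86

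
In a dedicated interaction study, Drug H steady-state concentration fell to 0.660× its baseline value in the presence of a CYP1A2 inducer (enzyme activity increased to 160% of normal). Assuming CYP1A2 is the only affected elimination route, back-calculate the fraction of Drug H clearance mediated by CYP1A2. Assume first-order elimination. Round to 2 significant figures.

0.86

Let fm be the CYP1A2 fraction. New clearance relative to baseline = fm × 1.6 + (1 − fm).
Steady-state concentration ratio = 1 / (new CL fraction), so new CL fraction = 1 / 0.660 = 1.515.
fm × 1.6 + 1 − fm = 1.515  ⇒  fm × (1.6 − 1) = 0.5152  ⇒  fm = 0.86.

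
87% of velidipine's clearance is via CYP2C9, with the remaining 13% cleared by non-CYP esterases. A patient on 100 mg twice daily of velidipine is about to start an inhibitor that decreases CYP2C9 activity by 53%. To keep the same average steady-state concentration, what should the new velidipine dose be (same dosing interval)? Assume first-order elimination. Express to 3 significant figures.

CYP2C9: 0.87 × 0.47 = 0.4089
Other: 0.13 (unchanged)
New clearance relative to baseline: 0.4089 + 0.13 = 0.5389.
Exposure is unchanged when dose changes in proportion to clearance. New dose = 100 mg × 0.5389 = 53.9 mg.

53.9 mg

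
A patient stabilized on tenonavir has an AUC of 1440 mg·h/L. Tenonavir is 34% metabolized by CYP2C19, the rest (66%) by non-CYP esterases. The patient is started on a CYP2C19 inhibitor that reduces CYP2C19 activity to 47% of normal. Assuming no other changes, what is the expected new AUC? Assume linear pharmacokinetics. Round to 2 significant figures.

The CYP2C19 pathway (34% of clearance) falls to 0.47× activity: 0.34 × 0.47 = 0.1598.
Non-CYP routes (66%) are unchanged.
CL_new/CL_old = 0.1598 + 0.66 = 0.8198.
With dosing unchanged, AUC scales as 1/CL: 1440 / 0.8198 = 1.8 × 10³ mg·h/L.

1.8 × 10³ mg·h/L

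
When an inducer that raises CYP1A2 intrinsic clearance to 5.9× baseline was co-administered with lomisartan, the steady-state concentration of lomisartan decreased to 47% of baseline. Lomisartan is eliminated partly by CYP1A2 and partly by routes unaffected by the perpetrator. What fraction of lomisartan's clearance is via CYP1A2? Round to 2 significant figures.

0.23

CL'/CL = 1 / 0.470 = 2.128
5.9·fm + (1 − fm) = 2.128
fm = (2.128 − 1) / (5.9 − 1) = 0.23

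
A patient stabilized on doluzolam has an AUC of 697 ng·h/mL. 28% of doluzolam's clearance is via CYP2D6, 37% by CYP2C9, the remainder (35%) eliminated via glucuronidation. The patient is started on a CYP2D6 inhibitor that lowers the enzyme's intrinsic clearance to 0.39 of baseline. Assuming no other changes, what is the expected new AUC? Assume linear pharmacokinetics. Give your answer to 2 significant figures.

8.4 × 10² ng·h/mL

The CYP2D6 pathway (28% of clearance) drops to 0.39× activity: 0.28 × 0.39 = 0.1092.
CYP2C9 (37%) and the residual 35% are unaffected.
New clearance relative to baseline: 0.1092 + 0.37 + 0.35 = 0.8292.
With dosing unchanged, AUC scales as 1/CL: 697 / 0.8292 = 8.4 × 10² ng·h/mL.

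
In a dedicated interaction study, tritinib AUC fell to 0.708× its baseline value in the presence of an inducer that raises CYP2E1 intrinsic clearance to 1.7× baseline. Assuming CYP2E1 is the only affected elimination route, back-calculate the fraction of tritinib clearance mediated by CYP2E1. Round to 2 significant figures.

0.59

Write x for the fraction cleared via CYP2E1. The observed AUC change means clearance rose to 1/0.708 = 1.412 of baseline.
Setting x·1.7 + (1 − x) = 1.412 and solving: x = (1.412 − 1)/(1.7 − 1) = 0.59.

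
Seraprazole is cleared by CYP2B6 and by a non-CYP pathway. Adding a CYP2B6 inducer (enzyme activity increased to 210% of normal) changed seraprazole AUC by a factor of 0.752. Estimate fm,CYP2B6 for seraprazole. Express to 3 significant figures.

0.300

Call the CYP2B6 fraction fm. After the interaction, CL_new/CL_old = fm × 2.1 + (1 − fm).
AUC ratio = 1 / (new CL fraction), so new CL fraction = 1 / 0.752 = 1.33.
fm × 2.1 + 1 − fm = 1.33  ⇒  fm × (2.1 − 1) = 0.3298  ⇒  fm = 0.300.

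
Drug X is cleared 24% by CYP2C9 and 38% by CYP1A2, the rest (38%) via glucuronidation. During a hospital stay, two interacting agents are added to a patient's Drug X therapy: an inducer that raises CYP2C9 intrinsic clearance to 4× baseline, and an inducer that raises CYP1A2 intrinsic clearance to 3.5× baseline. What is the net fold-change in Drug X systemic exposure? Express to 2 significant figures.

The CYP2C9 pathway (24% of clearance) increases to 4× activity: 0.24 × 4 = 0.96.
The CYP1A2 pathway (38% of clearance) increases to 3.5× activity: 0.38 × 3.5 = 1.33.
Non-CYP routes (38%) are unchanged.
New clearance relative to baseline: 0.96 + 1.33 + 0.38 = 2.67.
Because systemic exposure varies inversely with clearance, the combined effect is 1 / 2.67 = 0.37.

0.37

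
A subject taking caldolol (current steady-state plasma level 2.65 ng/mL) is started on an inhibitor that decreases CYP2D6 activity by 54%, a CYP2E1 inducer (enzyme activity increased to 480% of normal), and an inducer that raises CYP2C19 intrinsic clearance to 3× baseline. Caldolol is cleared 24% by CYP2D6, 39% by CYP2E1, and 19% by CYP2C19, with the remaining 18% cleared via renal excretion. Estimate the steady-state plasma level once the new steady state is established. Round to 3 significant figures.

CYP2D6: 0.24 × 0.46 = 0.1104
CYP2E1: 0.39 × 4.8 = 1.872
CYP2C19: 0.19 × 3 = 0.57
Other: 0.18 (unchanged)
Relative clearance = 0.1104 + 1.872 + 0.57 + 0.18 = 2.7324.
Steady-state plasma level ∝ 1/CL: new value = 2.65 / 2.7324 = 0.970 ng/mL.

0.970 ng/mL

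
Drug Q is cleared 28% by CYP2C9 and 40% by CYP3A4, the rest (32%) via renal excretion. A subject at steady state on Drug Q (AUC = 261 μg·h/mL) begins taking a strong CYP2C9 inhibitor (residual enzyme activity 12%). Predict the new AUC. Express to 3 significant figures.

346 μg·h/mL

CYP2C9: 0.28 × 0.12 = 0.0336
CYP3A4: 0.4 (unchanged)
Other: 0.32 (unchanged)
CL_new/CL_old = 0.0336 + 0.4 + 0.32 = 0.7536.
AUC ∝ 1/CL, so new value = 261 / 0.7536 = 346 μg·h/mL.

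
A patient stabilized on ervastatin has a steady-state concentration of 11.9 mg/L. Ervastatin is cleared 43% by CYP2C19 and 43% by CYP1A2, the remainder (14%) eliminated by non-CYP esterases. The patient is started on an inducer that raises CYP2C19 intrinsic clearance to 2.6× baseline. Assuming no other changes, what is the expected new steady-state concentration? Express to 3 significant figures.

The CYP2C19 pathway (43% of clearance) rises to 2.6× activity: 0.43 × 2.6 = 1.118.
CYP1A2 (43%) and the residual 14% are unaffected.
Relative clearance = 1.118 + 0.43 + 0.14 = 1.688.
Steady-state concentration ∝ 1/CL, so new value = 11.9 / 1.688 = 7.05 mg/L.

7.05 mg/L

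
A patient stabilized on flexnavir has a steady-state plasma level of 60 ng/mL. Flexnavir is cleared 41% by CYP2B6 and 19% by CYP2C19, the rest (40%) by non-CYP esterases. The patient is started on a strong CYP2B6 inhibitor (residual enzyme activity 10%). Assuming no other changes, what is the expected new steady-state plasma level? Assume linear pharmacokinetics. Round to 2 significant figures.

CYP2B6: 0.41 × 0.1 = 0.041
CYP2C19: 0.19 (unchanged)
Other: 0.4 (unchanged)
New clearance relative to baseline: 0.041 + 0.19 + 0.4 = 0.631.
Steady-state plasma level ∝ 1/CL, so new value = 60 / 0.631 = 95 ng/mL.

95 ng/mL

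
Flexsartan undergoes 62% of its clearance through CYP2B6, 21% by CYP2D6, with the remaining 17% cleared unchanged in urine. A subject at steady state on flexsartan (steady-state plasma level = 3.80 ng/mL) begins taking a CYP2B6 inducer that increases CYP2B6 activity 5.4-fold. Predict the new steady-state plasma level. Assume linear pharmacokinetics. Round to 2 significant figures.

1.0 ng/mL

The CYP2B6 pathway (62% of clearance) is boosted to 5.4× activity: 0.62 × 5.4 = 3.348.
CYP2D6 (21%) and the residual 17% are unaffected.
Relative clearance = 3.348 + 0.21 + 0.17 = 3.728.
With dosing unchanged, steady-state plasma level scales as 1/CL: 3.80 / 3.728 = 1.0 ng/mL.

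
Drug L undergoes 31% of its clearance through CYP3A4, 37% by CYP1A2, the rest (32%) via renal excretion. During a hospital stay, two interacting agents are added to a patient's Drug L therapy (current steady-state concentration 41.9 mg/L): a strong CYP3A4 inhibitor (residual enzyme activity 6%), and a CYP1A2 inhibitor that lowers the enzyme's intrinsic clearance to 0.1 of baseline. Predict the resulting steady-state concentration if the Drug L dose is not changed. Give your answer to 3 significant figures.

CYP3A4: 0.31 × 0.06 = 0.0186
CYP1A2: 0.37 × 0.1 = 0.037
Other: 0.32 (unchanged)
New clearance relative to baseline: 0.0186 + 0.037 + 0.32 = 0.3756.
Dividing the baseline by the relative clearance: 41.9 / 0.3756 = 112 mg/L.

112 mg/L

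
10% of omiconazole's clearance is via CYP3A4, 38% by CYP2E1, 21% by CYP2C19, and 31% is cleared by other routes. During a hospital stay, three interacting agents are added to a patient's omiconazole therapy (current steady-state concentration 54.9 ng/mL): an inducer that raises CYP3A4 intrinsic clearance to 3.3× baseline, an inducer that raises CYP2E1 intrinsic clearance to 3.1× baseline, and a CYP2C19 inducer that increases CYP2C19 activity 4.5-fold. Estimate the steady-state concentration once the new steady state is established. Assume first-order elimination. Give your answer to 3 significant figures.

CYP3A4: 0.1 × 3.3 = 0.33
CYP2E1: 0.38 × 3.1 = 1.178
CYP2C19: 0.21 × 4.5 = 0.945
Other: 0.31 (unchanged)
Relative clearance = 0.33 + 1.178 + 0.945 + 0.31 = 2.763.
Dividing the baseline by the relative clearance: 54.9 / 2.763 = 19.9 ng/mL.

19.9 ng/mL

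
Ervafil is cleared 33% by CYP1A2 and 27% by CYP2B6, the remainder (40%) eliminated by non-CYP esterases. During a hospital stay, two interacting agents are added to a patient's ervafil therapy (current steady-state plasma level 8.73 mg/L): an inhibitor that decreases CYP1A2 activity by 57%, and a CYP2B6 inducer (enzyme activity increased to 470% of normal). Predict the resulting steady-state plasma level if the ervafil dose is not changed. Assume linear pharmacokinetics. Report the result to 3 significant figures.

4.82 mg/L

The CYP1A2 pathway (33% of clearance) falls to 0.43× activity: 0.33 × 0.43 = 0.1419.
The CYP2B6 pathway (27% of clearance) is boosted to 4.7× activity: 0.27 × 4.7 = 1.269.
Non-CYP routes (40%) are unchanged.
Relative clearance = 0.1419 + 1.269 + 0.4 = 1.8109.
Dividing the baseline by the relative clearance: 8.73 / 1.8109 = 4.82 mg/L.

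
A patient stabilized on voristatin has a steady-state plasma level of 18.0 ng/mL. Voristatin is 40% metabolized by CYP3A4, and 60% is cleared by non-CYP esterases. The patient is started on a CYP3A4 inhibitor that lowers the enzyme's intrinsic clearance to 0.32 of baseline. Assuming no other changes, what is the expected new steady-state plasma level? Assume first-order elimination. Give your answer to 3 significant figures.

CYP3A4: 0.4 × 0.32 = 0.128
Other: 0.6 (unchanged)
CL_new/CL_old = 0.128 + 0.6 = 0.728.
New steady-state plasma level = baseline ÷ relative clearance = 18.0 / 0.728 = 24.7 ng/mL.

24.7 ng/mL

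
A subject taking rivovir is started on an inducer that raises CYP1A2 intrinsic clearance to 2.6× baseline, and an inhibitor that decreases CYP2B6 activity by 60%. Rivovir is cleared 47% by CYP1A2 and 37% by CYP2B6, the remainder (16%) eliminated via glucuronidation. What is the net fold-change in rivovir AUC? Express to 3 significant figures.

CYP1A2: 0.47 × 2.6 = 1.222
CYP2B6: 0.37 × 0.4 = 0.148
Other: 0.16 (unchanged)
Relative clearance = 1.222 + 0.148 + 0.16 = 1.53.
AUC ∝ 1/CL: fold-change = 1 / 1.53 = 0.654.

0.654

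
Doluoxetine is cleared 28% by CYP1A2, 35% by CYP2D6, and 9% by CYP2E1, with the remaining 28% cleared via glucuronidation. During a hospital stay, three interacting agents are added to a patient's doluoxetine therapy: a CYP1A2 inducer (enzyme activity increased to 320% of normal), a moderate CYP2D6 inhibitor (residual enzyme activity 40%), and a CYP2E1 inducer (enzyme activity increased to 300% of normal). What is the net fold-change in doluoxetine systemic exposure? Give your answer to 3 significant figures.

The CYP1A2 pathway (28% of clearance) increases to 3.2× activity: 0.28 × 3.2 = 0.896.
The CYP2D6 pathway (35% of clearance) drops to 0.4× activity: 0.35 × 0.4 = 0.14.
The CYP2E1 pathway (9% of clearance) is boosted to 3× activity: 0.09 × 3 = 0.27.
The remaining 28% of clearance is unaffected.
CL_new/CL_old = 0.896 + 0.14 + 0.27 + 0.28 = 1.586.
Because systemic exposure varies inversely with clearance, the combined effect is 1 / 1.586 = 0.631.

0.631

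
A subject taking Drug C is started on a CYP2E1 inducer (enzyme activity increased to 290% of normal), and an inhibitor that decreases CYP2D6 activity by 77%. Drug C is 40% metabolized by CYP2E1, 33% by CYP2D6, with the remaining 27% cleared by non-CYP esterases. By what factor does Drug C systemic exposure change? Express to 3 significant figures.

The CYP2E1 pathway (40% of clearance) is boosted to 2.9× activity: 0.4 × 2.9 = 1.16.
The CYP2D6 pathway (33% of clearance) falls to 0.23× activity: 0.33 × 0.23 = 0.0759.
The remaining 27% of clearance is unaffected.
Relative clearance = 1.16 + 0.0759 + 0.27 = 1.5059.
Systemic exposure ∝ 1/CL: fold-change = 1 / 1.5059 = 0.664.

0.664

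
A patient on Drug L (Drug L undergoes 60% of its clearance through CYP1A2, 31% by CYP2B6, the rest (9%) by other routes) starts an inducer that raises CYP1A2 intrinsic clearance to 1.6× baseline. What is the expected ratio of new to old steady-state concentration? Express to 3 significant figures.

0.735

CYP1A2: 0.6 × 1.6 = 0.96
CYP2B6: 0.31 (unchanged)
Other: 0.09 (unchanged)
CL_new/CL_old = 0.96 + 0.31 + 0.09 = 1.36.
Steady-state concentration is inversely proportional to clearance, so the fold-change is 1 / 1.36 = 0.735.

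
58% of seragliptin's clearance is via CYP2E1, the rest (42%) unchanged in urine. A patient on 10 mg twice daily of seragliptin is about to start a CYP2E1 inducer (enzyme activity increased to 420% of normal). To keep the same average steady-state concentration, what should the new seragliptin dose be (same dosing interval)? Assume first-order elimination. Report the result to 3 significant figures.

28.6 mg

CYP2E1: 0.58 × 4.2 = 2.436
Other: 0.42 (unchanged)
CL_new/CL_old = 2.436 + 0.42 = 2.856.
Css,avg = (dose rate)/CL, so holding Css fixed requires dose ∝ CL: 10 × 2.856 = 28.6 mg.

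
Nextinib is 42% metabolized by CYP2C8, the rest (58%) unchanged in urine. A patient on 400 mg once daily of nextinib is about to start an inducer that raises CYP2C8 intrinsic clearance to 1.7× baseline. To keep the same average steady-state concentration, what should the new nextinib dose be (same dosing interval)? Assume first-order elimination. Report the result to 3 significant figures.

518 mg

The CYP2C8 pathway (42% of clearance) increases to 1.7× activity: 0.42 × 1.7 = 0.714.
Non-CYP routes (58%) are unchanged.
CL_new/CL_old = 0.714 + 0.58 = 1.294.
Css,avg = (dose rate)/CL, so holding Css fixed requires dose ∝ CL: 400 × 1.294 = 518 mg.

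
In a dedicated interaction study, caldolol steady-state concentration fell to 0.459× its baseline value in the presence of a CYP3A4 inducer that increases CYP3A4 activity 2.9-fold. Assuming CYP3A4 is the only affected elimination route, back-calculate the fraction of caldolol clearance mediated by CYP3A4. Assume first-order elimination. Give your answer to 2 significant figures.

0.62

CL'/CL = 1 / 0.459 = 2.179
2.9·fm + (1 − fm) = 2.179
fm = (2.179 − 1) / (2.9 − 1) = 0.62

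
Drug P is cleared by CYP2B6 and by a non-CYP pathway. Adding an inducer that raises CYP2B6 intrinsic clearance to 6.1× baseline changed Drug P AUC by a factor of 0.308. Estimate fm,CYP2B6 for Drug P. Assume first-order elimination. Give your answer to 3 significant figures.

0.441

Call the CYP2B6 fraction fm. After the interaction, CL_new/CL_old = fm × 6.1 + (1 − fm).
AUC ratio = 1 / (new CL fraction), so new CL fraction = 1 / 0.308 = 3.247.
fm × 6.1 + 1 − fm = 3.247  ⇒  fm × (6.1 − 1) = 2.247  ⇒  fm = 0.441.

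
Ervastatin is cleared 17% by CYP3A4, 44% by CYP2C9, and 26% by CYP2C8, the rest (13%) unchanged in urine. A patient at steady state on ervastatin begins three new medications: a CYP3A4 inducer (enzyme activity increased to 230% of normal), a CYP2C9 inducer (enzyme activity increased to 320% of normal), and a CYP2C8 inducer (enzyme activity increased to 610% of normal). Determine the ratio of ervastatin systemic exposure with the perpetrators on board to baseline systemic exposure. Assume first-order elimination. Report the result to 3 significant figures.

0.284

CYP3A4: 0.17 × 2.3 = 0.391
CYP2C9: 0.44 × 3.2 = 1.408
CYP2C8: 0.26 × 6.1 = 1.586
Other: 0.13 (unchanged)
CL_new/CL_old = 0.391 + 1.408 + 1.586 + 0.13 = 3.515.
Systemic exposure ∝ 1/CL: fold-change = 1 / 3.515 = 0.284.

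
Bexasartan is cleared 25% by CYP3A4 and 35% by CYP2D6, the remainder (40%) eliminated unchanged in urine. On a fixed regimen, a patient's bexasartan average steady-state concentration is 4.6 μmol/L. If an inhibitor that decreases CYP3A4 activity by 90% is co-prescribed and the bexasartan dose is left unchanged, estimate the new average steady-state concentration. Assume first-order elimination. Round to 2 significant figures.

The CYP3A4 pathway (25% of clearance) is reduced to 0.1× activity: 0.25 × 0.1 = 0.025.
CYP2D6 (35%) and the residual 40% are unaffected.
New clearance relative to baseline: 0.025 + 0.35 + 0.4 = 0.775.
New average steady-state concentration = baseline ÷ relative clearance = 4.6 / 0.775 = 5.9 μmol/L.

5.9 μmol/L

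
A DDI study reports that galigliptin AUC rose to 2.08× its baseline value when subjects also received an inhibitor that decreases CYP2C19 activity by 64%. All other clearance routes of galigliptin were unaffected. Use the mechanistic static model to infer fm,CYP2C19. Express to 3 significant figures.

0.811

Let x = fm,CYP2C19. Because AUC ∝ 1/CL, relative clearance fell to 1/2.08 = 0.4808.
Setting x·0.36 + (1 − x) = 0.4808 and solving: x = (0.4808 − 1)/(0.36 − 1) = 0.811.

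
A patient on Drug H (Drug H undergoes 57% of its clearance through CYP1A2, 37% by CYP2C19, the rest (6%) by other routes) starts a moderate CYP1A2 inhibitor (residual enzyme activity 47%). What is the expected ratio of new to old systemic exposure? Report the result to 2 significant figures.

The CYP1A2 pathway (57% of clearance) is reduced to 0.47× activity: 0.57 × 0.47 = 0.2679.
CYP2C19 (37%) and the residual 6% are unaffected.
CL_new/CL_old = 0.2679 + 0.37 + 0.06 = 0.6979.
Since systemic exposure ∝ 1/CL, the ratio is 1 / 0.6979 = 1.4.

1.4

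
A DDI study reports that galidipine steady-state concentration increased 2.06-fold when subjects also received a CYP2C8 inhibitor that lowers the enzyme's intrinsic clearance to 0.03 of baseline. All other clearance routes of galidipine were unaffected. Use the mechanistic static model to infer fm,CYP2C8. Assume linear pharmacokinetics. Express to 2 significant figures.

0.53

Let fm be the CYP2C8 fraction. New clearance relative to baseline = fm × 0.03 + (1 − fm).
Steady-state concentration ratio = 1 / (new CL fraction), so new CL fraction = 1 / 2.06 = 0.4854.
fm × 0.03 + 1 − fm = 0.4854  ⇒  fm × (0.03 − 1) = −0.5146  ⇒  fm = 0.53.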